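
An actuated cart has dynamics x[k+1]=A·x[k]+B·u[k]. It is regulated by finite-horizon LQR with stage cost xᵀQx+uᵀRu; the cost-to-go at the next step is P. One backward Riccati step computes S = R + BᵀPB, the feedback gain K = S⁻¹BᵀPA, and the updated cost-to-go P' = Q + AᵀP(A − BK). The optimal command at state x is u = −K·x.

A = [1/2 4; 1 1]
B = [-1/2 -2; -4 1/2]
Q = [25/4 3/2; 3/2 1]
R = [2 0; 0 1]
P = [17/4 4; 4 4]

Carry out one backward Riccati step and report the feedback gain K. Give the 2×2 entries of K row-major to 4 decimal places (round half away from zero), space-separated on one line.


-0.2666 -0.7217 -0.1804 -1.1213

BᵀP = [-18.1250 -18.0000; -6.5000 -6.0000]
S = R + BᵀPB = [2 0; 0 1] + [81.0625 27.2500; 27.2500 10.0000] = [83.0625 27.2500; 27.2500 11.0000]
BᵀPA = [-27.0625 -90.5000; -9.2500 -32.0000]
K = S⁻¹·BᵀPA = [-0.2666 -0.7217; -0.1804 -1.1213]
A−BK = [0.0058 1.3966; 0.0237 -1.3262]
AᵀP(A−BK) = [0.1782 0.5975; 0.5975 2.8064]
P' = Q + AᵀP(A−BK) = [6.4282 2.0975; 2.0975 3.8064]
tr(P') = 10.2347


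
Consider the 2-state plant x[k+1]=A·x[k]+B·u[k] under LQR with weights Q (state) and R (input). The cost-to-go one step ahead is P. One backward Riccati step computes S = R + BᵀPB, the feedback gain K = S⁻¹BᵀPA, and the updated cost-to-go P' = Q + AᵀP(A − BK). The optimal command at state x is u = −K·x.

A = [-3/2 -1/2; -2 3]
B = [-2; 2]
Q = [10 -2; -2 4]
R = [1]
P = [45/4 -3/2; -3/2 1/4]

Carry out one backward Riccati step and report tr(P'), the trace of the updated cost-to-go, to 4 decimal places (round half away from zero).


BᵀP = [-25.5000 3.5000]
S = R + BᵀPB = [1] + [58.0000] = [59.0000]
BᵀPA = [31.2500 23.2500]
K = S⁻¹·BᵀPA = [0.5297 0.3941]
A−BK = [-0.4407 0.2881; -3.0593 2.2119]
AᵀP(A−BK) = [0.7606 -0.1271; -0.1271 0.4004]
P' = Q + AᵀP(A−BK) = [10.7606 -2.1271; -2.1271 4.4004]
tr(P') = 15.1610

15.1610


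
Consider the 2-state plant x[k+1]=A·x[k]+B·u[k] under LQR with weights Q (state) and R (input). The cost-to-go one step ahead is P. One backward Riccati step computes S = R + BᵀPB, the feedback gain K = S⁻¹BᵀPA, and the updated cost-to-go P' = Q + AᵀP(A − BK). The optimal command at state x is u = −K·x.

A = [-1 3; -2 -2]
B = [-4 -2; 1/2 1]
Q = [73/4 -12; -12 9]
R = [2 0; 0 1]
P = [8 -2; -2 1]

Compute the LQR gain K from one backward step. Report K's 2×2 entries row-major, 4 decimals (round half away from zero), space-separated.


0.2966 -0.4059 -0.3356 -0.8039

BᵀP = [-33.0000 8.5000; -18.0000 5.0000]
S = R + BᵀPB = [2 0; 0 1] + [136.2500 74.5000; 74.5000 41.0000] = [138.2500 74.5000; 74.5000 42.0000]
BᵀPA = [16.0000 -116.0000; 8.0000 -64.0000]
K = S⁻¹·BᵀPA = [0.2966 -0.4059; -0.3356 -0.8039]
A−BK = [-0.4849 -0.2312; -1.8127 -0.9932]
AᵀP(A−BK) = [1.9395 0.9249; 0.9249 1.4712]
P' = Q + AᵀP(A−BK) = [20.1895 -11.0751; -11.0751 10.4712]
tr(P') = 30.6607


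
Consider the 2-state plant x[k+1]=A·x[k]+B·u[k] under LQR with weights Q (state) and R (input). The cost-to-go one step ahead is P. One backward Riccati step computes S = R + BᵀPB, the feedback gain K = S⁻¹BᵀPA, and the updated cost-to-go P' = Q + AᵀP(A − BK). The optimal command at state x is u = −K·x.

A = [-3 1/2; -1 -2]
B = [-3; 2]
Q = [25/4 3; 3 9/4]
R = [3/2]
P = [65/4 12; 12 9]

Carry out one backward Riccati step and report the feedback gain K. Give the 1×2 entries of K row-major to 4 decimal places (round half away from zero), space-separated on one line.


2.3208 0.5943

BᵀP = [-24.7500 -18.0000]
S = R + BᵀPB = [3/2] + [38.2500] = [39.7500]
BᵀPA = [92.2500 23.6250]
K = S⁻¹·BᵀPA = [2.3208 0.5943]
A−BK = [3.9623 2.2830; -5.6415 -3.1887]
AᵀP(A−BK) = [13.1604 4.7972; 4.7972 2.0212]
P' = Q + AᵀP(A−BK) = [19.4104 7.7972; 7.7972 4.2712]
tr(P') = 23.6816


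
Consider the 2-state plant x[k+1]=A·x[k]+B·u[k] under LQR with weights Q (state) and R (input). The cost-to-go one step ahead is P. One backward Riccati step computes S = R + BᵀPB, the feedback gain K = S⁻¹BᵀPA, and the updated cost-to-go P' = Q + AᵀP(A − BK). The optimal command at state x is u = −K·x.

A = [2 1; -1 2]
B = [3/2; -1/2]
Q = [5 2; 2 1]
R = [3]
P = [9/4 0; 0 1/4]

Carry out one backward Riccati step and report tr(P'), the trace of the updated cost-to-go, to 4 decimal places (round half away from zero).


BᵀP = [3.3750 -0.1250]
S = R + BᵀPB = [3] + [5.1250] = [8.1250]
BᵀPA = [6.8750 3.1250]
K = S⁻¹·BᵀPA = [0.8462 0.3846]
A−BK = [0.7308 0.4231; -0.5769 2.1923]
AᵀP(A−BK) = [3.4327 1.3558; 1.3558 2.0481]
P' = Q + AᵀP(A−BK) = [8.4327 3.3558; 3.3558 3.0481]
tr(P') = 11.4808

11.4808


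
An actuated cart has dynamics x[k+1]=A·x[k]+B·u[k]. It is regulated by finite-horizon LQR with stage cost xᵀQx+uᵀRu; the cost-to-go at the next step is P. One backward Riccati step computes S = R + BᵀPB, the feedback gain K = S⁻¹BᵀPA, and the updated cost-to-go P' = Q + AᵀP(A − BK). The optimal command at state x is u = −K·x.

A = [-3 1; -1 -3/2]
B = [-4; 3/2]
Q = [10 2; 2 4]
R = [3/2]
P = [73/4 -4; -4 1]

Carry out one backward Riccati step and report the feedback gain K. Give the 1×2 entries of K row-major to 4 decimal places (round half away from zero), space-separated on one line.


0.6385 -0.3062

BᵀP = [-79.0000 17.5000]
S = R + BᵀPB = [3/2] + [342.2500] = [343.7500]
BᵀPA = [219.5000 -105.2500]
K = S⁻¹·BᵀPA = [0.6385 -0.3062]
A−BK = [-0.4458 -0.2247; -1.9578 -1.0407]
AᵀP(A−BK) = [1.0893 -0.0431; -0.0431 0.2744]
P' = Q + AᵀP(A−BK) = [11.0893 1.9569; 1.9569 4.2744]
tr(P') = 15.3636


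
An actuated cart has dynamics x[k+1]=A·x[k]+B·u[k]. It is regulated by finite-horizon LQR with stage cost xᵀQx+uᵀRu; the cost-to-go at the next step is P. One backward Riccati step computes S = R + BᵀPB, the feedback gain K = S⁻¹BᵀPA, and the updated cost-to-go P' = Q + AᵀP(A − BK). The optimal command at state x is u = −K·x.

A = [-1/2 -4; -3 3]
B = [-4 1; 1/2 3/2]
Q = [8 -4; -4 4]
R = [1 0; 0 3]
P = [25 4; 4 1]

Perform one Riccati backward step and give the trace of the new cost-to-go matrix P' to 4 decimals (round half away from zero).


BᵀP = [-98.0000 -15.5000; 31.0000 5.5000]
S = R + BᵀPB = [1 0; 0 3] + [384.2500 -121.2500; -121.2500 39.2500] = [385.2500 -121.2500; -121.2500 42.2500]
BᵀPA = [95.5000 345.5000; -32.0000 -107.5000]
K = S⁻¹·BᵀPA = [0.0983 0.9922; -0.4752 0.3031]
A−BK = [0.3685 -0.3342; -2.3363 2.0492]
AᵀP(A−BK) = [2.6529 -2.0573; -2.0573 2.7729]
P' = Q + AᵀP(A−BK) = [10.6529 -6.0573; -6.0573 6.7729]
tr(P') = 17.4258

17.4258


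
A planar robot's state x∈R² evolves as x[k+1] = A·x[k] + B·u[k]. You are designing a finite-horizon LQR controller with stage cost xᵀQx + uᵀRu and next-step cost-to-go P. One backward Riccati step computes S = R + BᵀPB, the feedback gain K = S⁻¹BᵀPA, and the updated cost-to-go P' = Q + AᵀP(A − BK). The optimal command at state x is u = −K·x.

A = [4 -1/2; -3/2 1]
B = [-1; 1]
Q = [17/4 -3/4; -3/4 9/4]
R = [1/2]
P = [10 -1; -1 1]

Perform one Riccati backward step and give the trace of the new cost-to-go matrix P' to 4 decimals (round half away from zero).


BᵀP = [-11.0000 2.0000]
S = R + BᵀPB = [1/2] + [13.0000] = [13.5000]
BᵀPA = [-47.0000 7.5000]
K = S⁻¹·BᵀPA = [-3.4815 0.5556]
A−BK = [0.5185 0.0556; 1.9815 0.4444]
AᵀP(A−BK) = [10.6204 -0.1389; -0.1389 0.3333]
P' = Q + AᵀP(A−BK) = [14.8704 -0.8889; -0.8889 2.5833]
tr(P') = 17.4537

17.4537


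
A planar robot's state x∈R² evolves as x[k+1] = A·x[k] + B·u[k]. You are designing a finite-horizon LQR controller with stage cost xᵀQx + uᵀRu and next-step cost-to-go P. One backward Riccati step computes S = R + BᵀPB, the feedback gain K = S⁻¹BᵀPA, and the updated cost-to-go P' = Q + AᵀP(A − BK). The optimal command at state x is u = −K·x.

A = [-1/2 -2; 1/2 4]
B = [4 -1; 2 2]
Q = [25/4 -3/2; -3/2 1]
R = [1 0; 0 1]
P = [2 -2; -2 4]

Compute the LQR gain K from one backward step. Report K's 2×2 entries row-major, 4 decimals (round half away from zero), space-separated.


BᵀP = [4.0000 0.0000; -6.0000 10.0000]
S = R + BᵀPB = [1 0; 0 1] + [16.0000 -4.0000; -4.0000 26.0000] = [17.0000 -4.0000; -4.0000 27.0000]
BᵀPA = [-2.0000 -8.0000; 8.0000 52.0000]
K = S⁻¹·BᵀPA = [-0.0497 -0.0181; 0.2889 1.9233]
A−BK = [-0.0124 -0.0045; 0.0214 0.1896]
AᵀP(A−BK) = [0.0892 0.5779; 0.5779 3.8465]
P' = Q + AᵀP(A−BK) = [6.3392 -0.9221; -0.9221 4.8465]
tr(P') = 11.1857

-0.0497 -0.0181 0.2889 1.9233


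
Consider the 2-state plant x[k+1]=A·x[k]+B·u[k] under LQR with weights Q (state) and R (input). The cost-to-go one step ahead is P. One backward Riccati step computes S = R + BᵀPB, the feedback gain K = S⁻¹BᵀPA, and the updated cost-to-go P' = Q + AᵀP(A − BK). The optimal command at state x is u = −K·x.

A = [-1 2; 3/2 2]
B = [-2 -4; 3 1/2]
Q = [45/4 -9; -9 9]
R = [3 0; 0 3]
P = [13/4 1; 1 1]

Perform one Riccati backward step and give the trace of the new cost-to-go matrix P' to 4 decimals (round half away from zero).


23.9198

BᵀP = [-3.5000 1.0000; -12.5000 -3.5000]
S = R + BᵀPB = [3 0; 0 3] + [10.0000 14.5000; 14.5000 48.2500] = [13.0000 14.5000; 14.5000 51.2500]
BᵀPA = [5.0000 -5.0000; 7.2500 -32.0000]
K = S⁻¹·BᵀPA = [0.3314 0.4556; 0.0477 -0.7533]
A−BK = [-0.1464 -0.1020; 0.4819 1.0099]
AᵀP(A−BK) = [0.4971 0.6834; 0.6834 3.1727]
P' = Q + AᵀP(A−BK) = [11.7471 -8.3166; -8.3166 12.1727]
tr(P') = 23.9198


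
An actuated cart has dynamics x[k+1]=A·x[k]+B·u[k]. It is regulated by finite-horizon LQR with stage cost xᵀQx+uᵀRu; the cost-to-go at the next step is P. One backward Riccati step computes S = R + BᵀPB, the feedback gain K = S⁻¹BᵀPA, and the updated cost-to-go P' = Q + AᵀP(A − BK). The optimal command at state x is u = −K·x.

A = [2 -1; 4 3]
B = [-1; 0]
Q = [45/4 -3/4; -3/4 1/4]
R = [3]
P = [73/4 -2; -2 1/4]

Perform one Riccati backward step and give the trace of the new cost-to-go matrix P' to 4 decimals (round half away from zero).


23.1029

BᵀP = [-18.2500 2.0000]
S = R + BᵀPB = [3] + [18.2500] = [21.2500]
BᵀPA = [-28.5000 24.2500]
K = S⁻¹·BᵀPA = [-1.3412 1.1412]
A−BK = [0.6588 0.1412; 4.0000 3.0000]
AᵀP(A−BK) = [6.7765 -4.9765; -4.9765 4.8265]
P' = Q + AᵀP(A−BK) = [18.0265 -5.7265; -5.7265 5.0765]
tr(P') = 23.1029


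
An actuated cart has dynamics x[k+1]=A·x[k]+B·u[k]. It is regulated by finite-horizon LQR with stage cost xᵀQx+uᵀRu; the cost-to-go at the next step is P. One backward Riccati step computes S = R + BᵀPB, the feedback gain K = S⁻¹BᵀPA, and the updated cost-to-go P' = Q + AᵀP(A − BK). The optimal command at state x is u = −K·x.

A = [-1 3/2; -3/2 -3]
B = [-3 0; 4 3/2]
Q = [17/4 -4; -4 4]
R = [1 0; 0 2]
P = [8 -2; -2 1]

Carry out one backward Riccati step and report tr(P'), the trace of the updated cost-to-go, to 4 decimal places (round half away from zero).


BᵀP = [-32.0000 10.0000; -3.0000 1.5000]
S = R + BᵀPB = [1 0; 0 2] + [136.0000 15.0000; 15.0000 2.2500] = [137.0000 15.0000; 15.0000 4.2500]
BᵀPA = [17.0000 -78.0000; 0.7500 -9.0000]
K = S⁻¹·BᵀPA = [0.1707 -0.5500; -0.4262 -0.1763]
A−BK = [-0.4878 -0.1501; -1.5437 -0.5353]
AᵀP(A−BK) = [1.6669 0.4829; 0.4829 0.5101]
P' = Q + AᵀP(A−BK) = [5.9169 -3.5171; -3.5171 4.5101]
tr(P') = 10.4270

10.4270


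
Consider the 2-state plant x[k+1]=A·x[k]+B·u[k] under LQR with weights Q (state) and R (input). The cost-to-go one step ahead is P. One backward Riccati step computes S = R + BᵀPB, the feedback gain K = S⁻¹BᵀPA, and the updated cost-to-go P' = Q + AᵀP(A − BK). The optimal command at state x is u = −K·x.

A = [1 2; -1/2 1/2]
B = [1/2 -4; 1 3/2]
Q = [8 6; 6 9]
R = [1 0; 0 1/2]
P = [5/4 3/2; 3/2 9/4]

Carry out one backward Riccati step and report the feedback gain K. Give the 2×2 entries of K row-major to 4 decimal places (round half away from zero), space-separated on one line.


-0.0459 0.7285 -0.2144 -0.5155

BᵀP = [2.1250 3.0000; -2.7500 -2.6250]
S = R + BᵀPB = [1 0; 0 1/2] + [4.0625 -4.0000; -4.0000 7.0625] = [5.0625 -4.0000; -4.0000 7.5625]
BᵀPA = [0.6250 5.7500; -1.4375 -6.8125]
K = S⁻¹·BᵀPA = [-0.0459 0.7285; -0.2144 -0.5155]
A−BK = [0.1655 -0.4263; -0.1325 0.5448]
AᵀP(A−BK) = [0.0330 -0.0089; -0.0089 0.8618]
P' = Q + AᵀP(A−BK) = [8.0330 5.9911; 5.9911 9.8618]
tr(P') = 17.8948


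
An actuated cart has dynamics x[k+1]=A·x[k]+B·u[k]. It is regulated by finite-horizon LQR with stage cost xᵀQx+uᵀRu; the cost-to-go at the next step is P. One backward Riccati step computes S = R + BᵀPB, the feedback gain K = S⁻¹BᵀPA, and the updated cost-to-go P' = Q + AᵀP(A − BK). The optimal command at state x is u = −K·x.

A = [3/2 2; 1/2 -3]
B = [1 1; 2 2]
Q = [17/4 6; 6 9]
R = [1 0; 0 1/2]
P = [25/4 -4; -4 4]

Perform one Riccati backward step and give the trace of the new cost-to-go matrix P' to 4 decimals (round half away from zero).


BᵀP = [-1.7500 4.0000; -1.7500 4.0000]
S = R + BᵀPB = [1 0; 0 1/2] + [6.2500 6.2500; 6.2500 6.2500] = [7.2500 6.2500; 6.2500 6.7500]
BᵀPA = [-0.6250 -15.5000; -0.6250 -15.5000]
K = S⁻¹·BᵀPA = [-0.0316 -0.7848; -0.0633 -1.5696]
A−BK = [1.5949 4.3544; 0.6899 1.7089]
AᵀP(A−BK) = [9.0032 25.2785; 25.2785 72.5063]
P' = Q + AᵀP(A−BK) = [13.2532 31.2785; 31.2785 81.5063]
tr(P') = 94.7595

94.7595


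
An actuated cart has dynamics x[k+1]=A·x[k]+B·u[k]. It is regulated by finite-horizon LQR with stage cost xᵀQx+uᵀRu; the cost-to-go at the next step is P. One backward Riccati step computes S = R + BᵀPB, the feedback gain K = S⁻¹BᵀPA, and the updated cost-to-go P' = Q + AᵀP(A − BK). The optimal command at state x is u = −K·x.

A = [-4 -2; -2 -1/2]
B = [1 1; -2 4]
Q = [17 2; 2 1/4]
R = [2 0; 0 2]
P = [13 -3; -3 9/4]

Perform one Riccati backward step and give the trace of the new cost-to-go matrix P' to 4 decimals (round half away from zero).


BᵀP = [19.0000 -7.5000; 1.0000 6.0000]
S = R + BᵀPB = [2 0; 0 2] + [34.0000 -11.0000; -11.0000 25.0000] = [36.0000 -11.0000; -11.0000 27.0000]
BᵀPA = [-61.0000 -34.2500; -16.0000 -5.0000]
K = S⁻¹·BᵀPA = [-2.1422 -1.1513; -1.4653 -0.6542]
A−BK = [-0.3925 -0.1945; -0.4230 -0.1857]
AᵀP(A−BK) = [14.8813 7.5535; 7.5535 3.8596]
P' = Q + AᵀP(A−BK) = [31.8813 9.5535; 9.5535 4.1096]
tr(P') = 35.9909

35.9909


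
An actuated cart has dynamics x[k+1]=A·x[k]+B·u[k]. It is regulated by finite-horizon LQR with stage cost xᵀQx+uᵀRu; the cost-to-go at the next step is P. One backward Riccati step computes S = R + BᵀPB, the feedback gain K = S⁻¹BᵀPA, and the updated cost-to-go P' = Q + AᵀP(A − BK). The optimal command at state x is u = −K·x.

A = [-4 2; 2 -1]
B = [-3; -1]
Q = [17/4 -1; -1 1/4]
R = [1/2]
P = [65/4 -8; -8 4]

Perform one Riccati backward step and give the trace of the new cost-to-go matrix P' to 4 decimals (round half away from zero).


BᵀP = [-40.7500 20.0000]
S = R + BᵀPB = [1/2] + [102.2500] = [102.7500]
BᵀPA = [203.0000 -101.5000]
K = S⁻¹·BᵀPA = [1.9757 -0.9878]
A−BK = [1.9270 -0.9635; 3.9757 -1.9878]
AᵀP(A−BK) = [2.9392 -1.4696; -1.4696 0.7348]
P' = Q + AᵀP(A−BK) = [7.1892 -2.4696; -2.4696 0.9848]
tr(P') = 8.1740

8.1740


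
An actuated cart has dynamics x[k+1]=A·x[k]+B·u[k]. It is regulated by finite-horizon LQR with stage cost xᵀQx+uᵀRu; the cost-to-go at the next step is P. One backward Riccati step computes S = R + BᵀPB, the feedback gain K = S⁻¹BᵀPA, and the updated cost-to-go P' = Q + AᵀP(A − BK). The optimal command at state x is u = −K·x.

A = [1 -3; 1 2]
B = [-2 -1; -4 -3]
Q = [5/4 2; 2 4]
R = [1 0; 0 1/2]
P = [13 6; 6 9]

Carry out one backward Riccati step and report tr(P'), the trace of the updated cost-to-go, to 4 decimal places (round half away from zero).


39.7421

BᵀP = [-50.0000 -48.0000; -31.0000 -33.0000]
S = R + BᵀPB = [1 0; 0 1/2] + [292.0000 194.0000; 194.0000 130.0000] = [293.0000 194.0000; 194.0000 130.5000]
BᵀPA = [-98.0000 54.0000; -64.0000 27.0000]
K = S⁻¹·BᵀPA = [-0.6211 3.0125; 0.4330 -4.2714]
A−BK = [0.1907 -1.2465; -0.1857 1.2356]
AᵀP(A−BK) = [0.8376 -5.1482; -5.1482 33.6545]
P' = Q + AᵀP(A−BK) = [2.0876 -3.1482; -3.1482 37.6545]
tr(P') = 39.7421


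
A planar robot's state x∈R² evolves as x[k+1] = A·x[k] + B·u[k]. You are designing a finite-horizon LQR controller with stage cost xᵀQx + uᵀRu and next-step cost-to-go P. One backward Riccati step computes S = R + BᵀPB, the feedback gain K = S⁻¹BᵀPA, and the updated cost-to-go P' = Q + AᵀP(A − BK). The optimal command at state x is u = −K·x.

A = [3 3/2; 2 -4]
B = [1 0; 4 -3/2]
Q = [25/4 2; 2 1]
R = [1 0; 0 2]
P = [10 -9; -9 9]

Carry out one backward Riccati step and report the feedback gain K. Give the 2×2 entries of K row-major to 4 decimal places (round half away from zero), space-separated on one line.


0.0617 -1.2766 0.7191 1.0133

BᵀP = [-26.0000 27.0000; 13.5000 -13.5000]
S = R + BᵀPB = [1 0; 0 2] + [82.0000 -40.5000; -40.5000 20.2500] = [83.0000 -40.5000; -40.5000 22.2500]
BᵀPA = [-24.0000 -147.0000; 13.5000 74.2500]
K = S⁻¹·BᵀPA = [0.0617 -1.2766; 0.7191 1.0133]
A−BK = [2.9383 2.7766; 2.8317 2.6265]
AᵀP(A−BK) = [9.7736 9.6810; 9.6810 11.5959]
P' = Q + AᵀP(A−BK) = [16.0236 11.6810; 11.6810 12.5959]
tr(P') = 28.6196


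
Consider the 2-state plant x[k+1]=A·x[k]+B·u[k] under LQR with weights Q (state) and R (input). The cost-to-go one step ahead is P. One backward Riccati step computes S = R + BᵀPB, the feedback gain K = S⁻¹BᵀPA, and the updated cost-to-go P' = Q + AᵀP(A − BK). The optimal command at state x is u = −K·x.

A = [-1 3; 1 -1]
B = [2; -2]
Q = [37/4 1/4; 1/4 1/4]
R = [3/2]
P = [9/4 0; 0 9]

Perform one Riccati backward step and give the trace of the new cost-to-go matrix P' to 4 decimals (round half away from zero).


BᵀP = [4.5000 -18.0000]
S = R + BᵀPB = [3/2] + [45.0000] = [46.5000]
BᵀPA = [-22.5000 31.5000]
K = S⁻¹·BᵀPA = [-0.4839 0.6774]
A−BK = [-0.0323 1.6452; 0.0323 0.3548]
AᵀP(A−BK) = [0.3629 -0.5081; -0.5081 7.9113]
P' = Q + AᵀP(A−BK) = [9.6129 -0.2581; -0.2581 8.1613]
tr(P') = 17.7742

17.7742


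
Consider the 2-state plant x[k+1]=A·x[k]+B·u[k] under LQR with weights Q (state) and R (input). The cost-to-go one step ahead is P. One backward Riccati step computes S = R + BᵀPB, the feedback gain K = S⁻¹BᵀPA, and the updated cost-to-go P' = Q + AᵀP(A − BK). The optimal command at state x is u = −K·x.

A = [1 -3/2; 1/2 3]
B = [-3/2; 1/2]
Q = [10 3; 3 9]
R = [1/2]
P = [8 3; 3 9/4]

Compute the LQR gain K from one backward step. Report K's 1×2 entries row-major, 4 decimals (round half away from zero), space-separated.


BᵀP = [-10.5000 -3.3750]
S = R + BᵀPB = [1/2] + [14.0625] = [14.5625]
BᵀPA = [-12.1875 5.6250]
K = S⁻¹·BᵀPA = [-0.8369 0.3863]
A−BK = [-0.2554 -0.9206; 0.9185 2.8069]
AᵀP(A−BK) = [1.3627 2.8326; 2.8326 9.0773]
P' = Q + AᵀP(A−BK) = [11.3627 5.8326; 5.8326 18.0773]
tr(P') = 29.4399

-0.8369 0.3863


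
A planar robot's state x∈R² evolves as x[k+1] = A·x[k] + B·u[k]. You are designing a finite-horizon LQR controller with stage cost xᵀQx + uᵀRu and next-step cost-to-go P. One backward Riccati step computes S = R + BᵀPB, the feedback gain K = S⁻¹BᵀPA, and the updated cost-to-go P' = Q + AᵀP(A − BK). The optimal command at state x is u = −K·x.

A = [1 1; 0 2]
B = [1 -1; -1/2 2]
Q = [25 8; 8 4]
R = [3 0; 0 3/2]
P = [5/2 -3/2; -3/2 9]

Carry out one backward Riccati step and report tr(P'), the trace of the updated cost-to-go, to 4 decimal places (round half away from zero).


37.1370

BᵀP = [3.2500 -6.0000; -5.5000 19.5000]
S = R + BᵀPB = [3 0; 0 3/2] + [6.2500 -15.2500; -15.2500 44.5000] = [9.2500 -15.2500; -15.2500 46.0000]
BᵀPA = [3.2500 -8.7500; -5.5000 33.5000]
K = S⁻¹·BᵀPA = [0.3401 0.5617; -0.0068 0.9145]
A−BK = [0.6531 1.3528; 0.1837 0.4519]
AᵀP(A−BK) = [1.3571 2.7041; 2.7041 6.7799]
P' = Q + AᵀP(A−BK) = [26.3571 10.7041; 10.7041 10.7799]
tr(P') = 37.1370


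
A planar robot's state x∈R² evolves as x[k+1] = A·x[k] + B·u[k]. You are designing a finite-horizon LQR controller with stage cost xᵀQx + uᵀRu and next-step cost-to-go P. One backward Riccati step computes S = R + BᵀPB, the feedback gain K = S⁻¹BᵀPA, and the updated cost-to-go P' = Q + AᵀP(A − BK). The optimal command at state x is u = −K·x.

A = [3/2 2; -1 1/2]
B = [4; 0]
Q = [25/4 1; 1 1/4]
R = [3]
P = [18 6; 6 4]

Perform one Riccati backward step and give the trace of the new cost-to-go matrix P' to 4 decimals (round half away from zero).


10.1237

BᵀP = [72.0000 24.0000]
S = R + BᵀPB = [3] + [288.0000] = [291.0000]
BᵀPA = [84.0000 156.0000]
K = S⁻¹·BᵀPA = [0.2887 0.5361]
A−BK = [0.3454 -0.1443; -1.0000 0.5000]
AᵀP(A−BK) = [2.2526 -0.5309; -0.5309 1.3711]
P' = Q + AᵀP(A−BK) = [8.5026 0.4691; 0.4691 1.6211]
tr(P') = 10.1237


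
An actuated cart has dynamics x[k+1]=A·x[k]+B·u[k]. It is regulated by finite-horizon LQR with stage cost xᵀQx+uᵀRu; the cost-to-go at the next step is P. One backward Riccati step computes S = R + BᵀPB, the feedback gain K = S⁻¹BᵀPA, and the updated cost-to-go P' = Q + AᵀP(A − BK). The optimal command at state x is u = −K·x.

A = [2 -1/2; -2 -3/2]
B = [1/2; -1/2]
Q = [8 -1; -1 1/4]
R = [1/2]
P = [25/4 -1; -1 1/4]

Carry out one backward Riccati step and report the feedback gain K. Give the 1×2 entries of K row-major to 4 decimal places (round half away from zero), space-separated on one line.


3.2381 -0.3333

BᵀP = [3.6250 -0.6250]
S = R + BᵀPB = [1/2] + [2.1250] = [2.6250]
BᵀPA = [8.5000 -0.8750]
K = S⁻¹·BᵀPA = [3.2381 -0.3333]
A−BK = [0.3810 -0.3333; -0.3810 -1.6667]
AᵀP(A−BK) = [6.4762 -0.6667; -0.6667 0.3333]
P' = Q + AᵀP(A−BK) = [14.4762 -1.6667; -1.6667 0.5833]
tr(P') = 15.0595


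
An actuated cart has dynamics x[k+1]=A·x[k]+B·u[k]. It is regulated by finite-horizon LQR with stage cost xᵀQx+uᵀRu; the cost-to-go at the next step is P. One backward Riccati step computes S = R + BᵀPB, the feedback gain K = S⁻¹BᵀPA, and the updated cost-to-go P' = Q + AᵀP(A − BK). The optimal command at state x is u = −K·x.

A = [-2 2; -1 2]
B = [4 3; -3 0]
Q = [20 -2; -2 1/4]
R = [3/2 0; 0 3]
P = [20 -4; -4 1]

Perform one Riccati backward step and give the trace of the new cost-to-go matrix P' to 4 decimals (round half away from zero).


22.5711

BᵀP = [92.0000 -19.0000; 60.0000 -12.0000]
S = R + BᵀPB = [3/2 0; 0 3] + [425.0000 276.0000; 276.0000 180.0000] = [426.5000 276.0000; 276.0000 183.0000]
BᵀPA = [-165.0000 146.0000; -108.0000 96.0000]
K = S⁻¹·BᵀPA = [-0.2066 0.1185; -0.2786 0.3459]
A−BK = [-0.3379 0.4884; -1.6197 2.3555]
AᵀP(A−BK) = [0.8255 -1.0937; -1.0937 1.4956]
P' = Q + AᵀP(A−BK) = [20.8255 -3.0937; -3.0937 1.7456]
tr(P') = 22.5711


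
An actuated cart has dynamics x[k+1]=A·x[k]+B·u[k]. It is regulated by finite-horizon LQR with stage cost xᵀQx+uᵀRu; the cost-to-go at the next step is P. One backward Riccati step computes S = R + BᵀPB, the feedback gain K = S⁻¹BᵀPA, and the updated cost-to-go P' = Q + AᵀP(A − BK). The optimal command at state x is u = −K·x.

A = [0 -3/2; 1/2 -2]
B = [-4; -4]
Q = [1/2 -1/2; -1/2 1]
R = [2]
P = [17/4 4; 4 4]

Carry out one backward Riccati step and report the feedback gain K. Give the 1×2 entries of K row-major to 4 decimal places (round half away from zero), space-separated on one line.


BᵀP = [-33.0000 -32.0000]
S = R + BᵀPB = [2] + [260.0000] = [262.0000]
BᵀPA = [-16.0000 113.5000]
K = S⁻¹·BᵀPA = [-0.0611 0.4332]
A−BK = [-0.2443 0.2328; 0.2557 -0.2672]
AᵀP(A−BK) = [0.0229 -0.0687; -0.0687 0.3936]
P' = Q + AᵀP(A−BK) = [0.5229 -0.5687; -0.5687 1.3936]
tr(P') = 1.9165

-0.0611 0.4332


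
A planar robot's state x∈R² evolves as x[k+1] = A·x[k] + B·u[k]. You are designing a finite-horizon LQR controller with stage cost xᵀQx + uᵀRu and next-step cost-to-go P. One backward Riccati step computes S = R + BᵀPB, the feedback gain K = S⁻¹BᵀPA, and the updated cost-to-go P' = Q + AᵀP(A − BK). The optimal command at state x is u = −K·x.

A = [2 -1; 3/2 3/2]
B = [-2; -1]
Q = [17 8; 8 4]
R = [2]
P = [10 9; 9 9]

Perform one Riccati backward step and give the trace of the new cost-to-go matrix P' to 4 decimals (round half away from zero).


25.4598

BᵀP = [-29.0000 -27.0000]
S = R + BᵀPB = [2] + [85.0000] = [87.0000]
BᵀPA = [-98.5000 -11.5000]
K = S⁻¹·BᵀPA = [-1.1322 -0.1322]
A−BK = [-0.2644 -1.2644; 0.3678 1.3678]
AᵀP(A−BK) = [2.7299 0.7299; 0.7299 1.7299]
P' = Q + AᵀP(A−BK) = [19.7299 8.7299; 8.7299 5.7299]
tr(P') = 25.4598


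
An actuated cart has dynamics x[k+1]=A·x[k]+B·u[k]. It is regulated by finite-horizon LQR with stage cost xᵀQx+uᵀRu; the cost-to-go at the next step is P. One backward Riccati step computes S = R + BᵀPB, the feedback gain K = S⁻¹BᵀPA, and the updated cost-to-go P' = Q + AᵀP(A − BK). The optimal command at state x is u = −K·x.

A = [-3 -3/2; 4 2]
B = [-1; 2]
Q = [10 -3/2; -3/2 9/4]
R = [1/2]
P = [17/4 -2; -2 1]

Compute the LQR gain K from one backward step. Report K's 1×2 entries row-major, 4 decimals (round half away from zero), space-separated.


2.4328 1.2164

BᵀP = [-8.2500 4.0000]
S = R + BᵀPB = [1/2] + [16.2500] = [16.7500]
BᵀPA = [40.7500 20.3750]
K = S⁻¹·BᵀPA = [2.4328 1.2164]
A−BK = [-0.5672 -0.2836; -0.8657 -0.4328]
AᵀP(A−BK) = [3.1119 1.5560; 1.5560 0.7780]
P' = Q + AᵀP(A−BK) = [13.1119 0.0560; 0.0560 3.0280]
tr(P') = 16.1399


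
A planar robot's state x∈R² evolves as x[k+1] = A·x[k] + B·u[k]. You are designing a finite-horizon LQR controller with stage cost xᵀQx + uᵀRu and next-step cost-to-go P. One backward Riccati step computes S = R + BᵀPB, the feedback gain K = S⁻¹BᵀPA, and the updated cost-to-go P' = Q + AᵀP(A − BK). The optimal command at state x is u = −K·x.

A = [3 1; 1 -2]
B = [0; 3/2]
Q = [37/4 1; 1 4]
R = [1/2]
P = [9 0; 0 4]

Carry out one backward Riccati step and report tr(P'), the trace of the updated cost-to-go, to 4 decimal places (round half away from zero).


BᵀP = [0.0000 6.0000]
S = R + BᵀPB = [1/2] + [9.0000] = [9.5000]
BᵀPA = [6.0000 -12.0000]
K = S⁻¹·BᵀPA = [0.6316 -1.2632]
A−BK = [3.0000 1.0000; 0.0526 -0.1053]
AᵀP(A−BK) = [81.2105 26.5789; 26.5789 9.8421]
P' = Q + AᵀP(A−BK) = [90.4605 27.5789; 27.5789 13.8421]
tr(P') = 104.3026

104.3026


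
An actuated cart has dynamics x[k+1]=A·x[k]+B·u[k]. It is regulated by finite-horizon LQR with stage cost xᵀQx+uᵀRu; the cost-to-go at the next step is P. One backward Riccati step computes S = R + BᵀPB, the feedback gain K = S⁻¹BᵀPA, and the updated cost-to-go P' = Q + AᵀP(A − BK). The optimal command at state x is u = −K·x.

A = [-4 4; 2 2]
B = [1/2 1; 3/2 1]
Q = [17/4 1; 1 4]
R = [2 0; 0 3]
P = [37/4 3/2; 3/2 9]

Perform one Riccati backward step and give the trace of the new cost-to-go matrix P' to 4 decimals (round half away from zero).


BᵀP = [6.8750 14.2500; 10.7500 10.5000]
S = R + BᵀPB = [2 0; 0 3] + [24.8125 21.1250; 21.1250 21.2500] = [26.8125 21.1250; 21.1250 24.2500]
BᵀPA = [1.0000 56.0000; -22.0000 64.0000]
K = S⁻¹·BᵀPA = [2.3978 0.0294; -2.9960 2.6135]
A−BK = [-2.2029 1.3717; 1.3993 -0.6577]
AᵀP(A−BK) = [91.6899 -54.5314; -54.5314 39.0855]
P' = Q + AᵀP(A−BK) = [95.9399 -53.5314; -53.5314 43.0855]
tr(P') = 139.0254

139.0254


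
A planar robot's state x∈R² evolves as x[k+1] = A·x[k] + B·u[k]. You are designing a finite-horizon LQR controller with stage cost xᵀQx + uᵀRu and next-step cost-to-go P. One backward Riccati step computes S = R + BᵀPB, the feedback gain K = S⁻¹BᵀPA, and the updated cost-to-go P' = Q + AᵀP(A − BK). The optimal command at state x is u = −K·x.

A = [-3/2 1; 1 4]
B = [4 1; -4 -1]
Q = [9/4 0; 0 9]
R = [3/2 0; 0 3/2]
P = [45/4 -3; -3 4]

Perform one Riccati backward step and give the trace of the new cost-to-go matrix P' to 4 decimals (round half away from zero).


BᵀP = [57.0000 -28.0000; 14.2500 -7.0000]
S = R + BᵀPB = [3/2 0; 0 3/2] + [340.0000 85.0000; 85.0000 21.2500] = [341.5000 85.0000; 85.0000 22.7500]
BᵀPA = [-113.5000 -55.0000; -28.3750 -13.7500]
K = S⁻¹·BᵀPA = [-0.3129 -0.1516; -0.0782 -0.0379]
A−BK = [-0.1702 1.6444; -0.3298 3.3556]
AᵀP(A−BK) = [0.5802 -4.1594; -4.1594 42.3897]
P' = Q + AᵀP(A−BK) = [2.8302 -4.1594; -4.1594 51.3897]
tr(P') = 54.2199

54.2199


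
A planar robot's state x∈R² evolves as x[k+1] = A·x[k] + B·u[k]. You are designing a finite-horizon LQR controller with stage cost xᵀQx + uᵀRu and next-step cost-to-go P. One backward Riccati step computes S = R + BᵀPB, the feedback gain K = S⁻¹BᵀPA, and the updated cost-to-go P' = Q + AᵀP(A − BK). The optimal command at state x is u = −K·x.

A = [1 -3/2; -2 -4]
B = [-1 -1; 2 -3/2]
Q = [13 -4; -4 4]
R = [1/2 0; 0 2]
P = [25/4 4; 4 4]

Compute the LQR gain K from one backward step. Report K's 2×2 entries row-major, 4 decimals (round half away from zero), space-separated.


-0.8935 -0.6724 0.0282 1.8176

BᵀP = [1.7500 4.0000; -12.2500 -10.0000]
S = R + BᵀPB = [1/2 0; 0 2] + [6.2500 -7.7500; -7.7500 27.2500] = [6.7500 -7.7500; -7.7500 29.2500]
BᵀPA = [-6.2500 -18.6250; 7.7500 58.3750]
K = S⁻¹·BᵀPA = [-0.8935 -0.6724; 0.0282 1.8176]
A−BK = [0.1347 -0.3549; -0.1706 0.0712]
AᵀP(A−BK) = [0.4468 0.3362; 0.3362 7.4384]
P' = Q + AᵀP(A−BK) = [13.4468 -3.6638; -3.6638 11.4384]
tr(P') = 24.8851


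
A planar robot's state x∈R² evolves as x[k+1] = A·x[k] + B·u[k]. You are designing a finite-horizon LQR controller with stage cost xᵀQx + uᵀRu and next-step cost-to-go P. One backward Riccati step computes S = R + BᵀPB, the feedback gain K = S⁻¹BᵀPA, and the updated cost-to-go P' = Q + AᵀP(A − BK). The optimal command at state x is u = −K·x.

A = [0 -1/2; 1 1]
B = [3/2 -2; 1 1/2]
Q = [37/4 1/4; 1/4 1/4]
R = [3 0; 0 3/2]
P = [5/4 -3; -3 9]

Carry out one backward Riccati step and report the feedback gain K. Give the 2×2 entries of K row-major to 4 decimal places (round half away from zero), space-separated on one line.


BᵀP = [-1.1250 4.5000; -4.0000 10.5000]
S = R + BᵀPB = [3 0; 0 3/2] + [2.8125 4.5000; 4.5000 13.2500] = [5.8125 4.5000; 4.5000 14.7500]
BᵀPA = [4.5000 5.0625; 10.5000 12.5000]
K = S⁻¹·BᵀPA = [0.2921 0.2813; 0.6228 0.7616]
A−BK = [0.8074 0.6013; 0.3966 0.3379]
AᵀP(A−BK) = [1.1467 1.2369; 1.2369 1.3679]
P' = Q + AᵀP(A−BK) = [10.3967 1.4869; 1.4869 1.6179]
tr(P') = 12.0147

0.2921 0.2813 0.6228 0.7616


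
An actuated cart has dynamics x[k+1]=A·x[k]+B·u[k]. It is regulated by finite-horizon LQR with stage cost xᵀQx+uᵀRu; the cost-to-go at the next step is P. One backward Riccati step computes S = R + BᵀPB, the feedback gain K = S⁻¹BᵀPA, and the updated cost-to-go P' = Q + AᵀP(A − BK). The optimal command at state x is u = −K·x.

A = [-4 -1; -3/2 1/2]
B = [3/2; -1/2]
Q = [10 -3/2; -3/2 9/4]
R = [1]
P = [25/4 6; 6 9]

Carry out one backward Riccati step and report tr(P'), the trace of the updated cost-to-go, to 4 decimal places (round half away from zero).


79.8327

BᵀP = [6.3750 4.5000]
S = R + BᵀPB = [1] + [7.3125] = [8.3125]
BᵀPA = [-32.2500 -4.1250]
K = S⁻¹·BᵀPA = [-3.8797 -0.4962]
A−BK = [1.8195 -0.2556; -3.4398 0.2519]
AᵀP(A−BK) = [67.1297 -0.7538; -0.7538 0.4530]
P' = Q + AᵀP(A−BK) = [77.1297 -2.2538; -2.2538 2.7030]
tr(P') = 79.8327


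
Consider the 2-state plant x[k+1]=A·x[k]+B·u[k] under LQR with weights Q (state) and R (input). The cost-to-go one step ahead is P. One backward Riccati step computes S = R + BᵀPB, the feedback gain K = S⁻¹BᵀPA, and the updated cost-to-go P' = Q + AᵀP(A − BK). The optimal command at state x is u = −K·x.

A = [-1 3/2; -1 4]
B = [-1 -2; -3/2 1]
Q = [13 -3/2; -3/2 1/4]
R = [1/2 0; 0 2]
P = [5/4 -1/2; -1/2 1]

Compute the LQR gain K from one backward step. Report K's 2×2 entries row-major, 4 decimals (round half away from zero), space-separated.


0.6000 -1.9000 0.1000 0.3500

BᵀP = [-0.5000 -1.0000; -3.0000 2.0000]
S = R + BᵀPB = [1/2 0; 0 2] + [2.0000 0.0000; 0.0000 8.0000] = [2.5000 0.0000; 0.0000 10.0000]
BᵀPA = [1.5000 -4.7500; 1.0000 3.5000]
K = S⁻¹·BᵀPA = [0.6000 -1.9000; 0.1000 0.3500]
A−BK = [-0.2000 0.3000; -0.2000 0.8000]
AᵀP(A−BK) = [0.2500 -0.6250; -0.6250 2.5625]
P' = Q + AᵀP(A−BK) = [13.2500 -2.1250; -2.1250 2.8125]
tr(P') = 16.0625


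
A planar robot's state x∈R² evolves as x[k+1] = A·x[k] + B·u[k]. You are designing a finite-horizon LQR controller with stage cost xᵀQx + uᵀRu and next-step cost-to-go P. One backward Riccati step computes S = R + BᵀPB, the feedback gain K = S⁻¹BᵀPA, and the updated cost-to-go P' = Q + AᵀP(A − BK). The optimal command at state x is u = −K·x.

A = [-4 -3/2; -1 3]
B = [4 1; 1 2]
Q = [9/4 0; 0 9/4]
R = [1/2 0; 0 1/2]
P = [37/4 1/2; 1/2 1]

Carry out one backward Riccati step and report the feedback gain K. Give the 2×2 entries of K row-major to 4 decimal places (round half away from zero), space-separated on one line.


BᵀP = [37.5000 3.0000; 10.2500 2.5000]
S = R + BᵀPB = [1/2 0; 0 1/2] + [153.0000 43.5000; 43.5000 15.2500] = [153.5000 43.5000; 43.5000 15.7500]
BᵀPA = [-153.0000 -47.2500; -43.5000 -7.8750]
K = S⁻¹·BᵀPA = [-0.9850 -0.7645; -0.0414 1.6113]
A−BK = [-0.0186 -0.0535; 0.0678 0.5418]
AᵀP(A−BK) = [0.4925 0.3822; 0.3822 1.8814]
P' = Q + AᵀP(A−BK) = [2.7425 0.3822; 0.3822 4.1314]
tr(P') = 6.8739

-0.9850 -0.7645 -0.0414 1.6113


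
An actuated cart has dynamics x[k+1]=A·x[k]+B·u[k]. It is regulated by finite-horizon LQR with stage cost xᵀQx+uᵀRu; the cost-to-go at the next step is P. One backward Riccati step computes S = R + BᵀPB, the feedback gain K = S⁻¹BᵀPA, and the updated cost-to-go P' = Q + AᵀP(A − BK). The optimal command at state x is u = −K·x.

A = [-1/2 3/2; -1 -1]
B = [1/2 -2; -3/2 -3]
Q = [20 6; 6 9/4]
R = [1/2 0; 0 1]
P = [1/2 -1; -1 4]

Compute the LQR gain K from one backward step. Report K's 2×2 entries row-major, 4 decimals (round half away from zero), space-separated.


0.1775 0.8648 0.2282 -0.0310

BᵀP = [1.7500 -6.5000; 2.0000 -10.0000]
S = R + BᵀPB = [1/2 0; 0 1] + [10.6250 16.0000; 16.0000 26.0000] = [11.1250 16.0000; 16.0000 27.0000]
BᵀPA = [5.6250 9.1250; 9.0000 13.0000]
K = S⁻¹·BᵀPA = [0.1775 0.8648; 0.2282 -0.0310]
A−BK = [-0.1324 1.0056; -0.0493 0.2042]
AᵀP(A−BK) = [0.0732 0.0394; 0.0394 0.6366]
P' = Q + AᵀP(A−BK) = [20.0732 6.0394; 6.0394 2.8866]
tr(P') = 22.9599


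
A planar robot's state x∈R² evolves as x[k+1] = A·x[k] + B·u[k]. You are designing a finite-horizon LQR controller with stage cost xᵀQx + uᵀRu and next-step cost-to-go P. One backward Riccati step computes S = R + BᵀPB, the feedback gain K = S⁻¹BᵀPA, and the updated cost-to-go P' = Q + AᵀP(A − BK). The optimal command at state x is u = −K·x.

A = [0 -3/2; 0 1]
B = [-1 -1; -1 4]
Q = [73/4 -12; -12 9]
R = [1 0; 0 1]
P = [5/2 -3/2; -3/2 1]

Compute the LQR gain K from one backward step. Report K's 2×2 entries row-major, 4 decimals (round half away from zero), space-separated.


0.0000 0.2157 0.0000 0.5588

BᵀP = [-1.0000 0.5000; -8.5000 5.5000]
S = R + BᵀPB = [1 0; 0 1] + [0.5000 3.0000; 3.0000 30.5000] = [1.5000 3.0000; 3.0000 31.5000]
BᵀPA = [0.0000 2.0000; 0.0000 18.2500]
K = S⁻¹·BᵀPA = [0.0000 0.2157; 0.0000 0.5588]
A−BK = [0.0000 -0.7255; 0.0000 -1.0196]
AᵀP(A−BK) = [0.0000 0.0000; 0.0000 0.4951]
P' = Q + AᵀP(A−BK) = [18.2500 -12.0000; -12.0000 9.4951]
tr(P') = 27.7451


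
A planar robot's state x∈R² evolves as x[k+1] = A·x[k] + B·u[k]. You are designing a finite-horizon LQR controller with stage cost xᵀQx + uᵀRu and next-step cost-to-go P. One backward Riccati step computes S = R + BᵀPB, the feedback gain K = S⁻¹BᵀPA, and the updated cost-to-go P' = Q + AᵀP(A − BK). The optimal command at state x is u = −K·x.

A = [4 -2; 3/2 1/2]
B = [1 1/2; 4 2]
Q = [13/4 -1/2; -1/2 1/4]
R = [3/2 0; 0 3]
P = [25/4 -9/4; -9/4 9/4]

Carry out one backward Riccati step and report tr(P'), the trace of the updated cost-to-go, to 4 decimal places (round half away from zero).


BᵀP = [-2.7500 6.7500; -1.3750 3.3750]
S = R + BᵀPB = [3/2 0; 0 3] + [24.2500 12.1250; 12.1250 6.0625] = [25.7500 12.1250; 12.1250 9.0625]
BᵀPA = [-0.8750 8.8750; -0.4375 4.4375]
K = S⁻¹·BᵀPA = [-0.0304 0.3084; -0.0076 0.0771]
A−BK = [4.0342 -2.3469; 1.6368 -0.8876]
AᵀP(A−BK) = [78.0326 -45.7590; -45.7590 26.9837]
P' = Q + AᵀP(A−BK) = [81.2826 -46.2590; -46.2590 27.2337]
tr(P') = 108.5163

108.5163


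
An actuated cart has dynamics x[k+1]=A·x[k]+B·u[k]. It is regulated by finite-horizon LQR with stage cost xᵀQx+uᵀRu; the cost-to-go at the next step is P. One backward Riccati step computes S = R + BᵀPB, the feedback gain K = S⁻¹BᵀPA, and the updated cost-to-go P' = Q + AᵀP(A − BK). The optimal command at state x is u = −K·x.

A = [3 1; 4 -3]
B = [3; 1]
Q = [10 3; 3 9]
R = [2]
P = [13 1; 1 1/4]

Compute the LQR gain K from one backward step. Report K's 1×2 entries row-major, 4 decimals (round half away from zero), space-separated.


1.0619 0.2415

BᵀP = [40.0000 3.2500]
S = R + BᵀPB = [2] + [123.2500] = [125.2500]
BᵀPA = [133.0000 30.2500]
K = S⁻¹·BᵀPA = [1.0619 0.2415]
A−BK = [-0.1856 0.2754; 2.9381 -3.2415]
AᵀP(A−BK) = [3.7705 -1.1218; -1.1218 1.9441]
P' = Q + AᵀP(A−BK) = [13.7705 1.8782; 1.8782 10.9441]
tr(P') = 24.7146


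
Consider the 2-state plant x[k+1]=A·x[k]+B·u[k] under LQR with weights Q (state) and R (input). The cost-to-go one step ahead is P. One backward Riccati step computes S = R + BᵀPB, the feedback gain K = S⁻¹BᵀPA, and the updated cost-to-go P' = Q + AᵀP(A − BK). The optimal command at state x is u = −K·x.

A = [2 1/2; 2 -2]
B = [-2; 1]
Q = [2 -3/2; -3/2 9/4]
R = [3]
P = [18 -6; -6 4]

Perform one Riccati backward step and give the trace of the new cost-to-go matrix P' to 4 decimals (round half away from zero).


23.2257

BᵀP = [-42.0000 16.0000]
S = R + BᵀPB = [3] + [100.0000] = [103.0000]
BᵀPA = [-52.0000 -53.0000]
K = S⁻¹·BᵀPA = [-0.5049 -0.5146]
A−BK = [0.9903 -0.5291; 2.5049 -1.4854]
AᵀP(A−BK) = [13.7476 -6.7573; -6.7573 5.2282]
P' = Q + AᵀP(A−BK) = [15.7476 -8.2573; -8.2573 7.4782]
tr(P') = 23.2257


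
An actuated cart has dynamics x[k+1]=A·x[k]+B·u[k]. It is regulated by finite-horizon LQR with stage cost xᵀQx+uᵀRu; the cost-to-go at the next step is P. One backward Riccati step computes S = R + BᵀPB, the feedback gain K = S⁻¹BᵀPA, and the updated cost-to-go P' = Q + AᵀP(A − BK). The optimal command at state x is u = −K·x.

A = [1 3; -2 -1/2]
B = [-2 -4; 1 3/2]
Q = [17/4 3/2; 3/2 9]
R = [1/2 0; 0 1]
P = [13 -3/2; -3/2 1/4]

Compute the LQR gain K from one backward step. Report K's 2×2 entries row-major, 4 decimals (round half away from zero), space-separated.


BᵀP = [-27.5000 3.2500; -54.2500 6.3750]
S = R + BᵀPB = [1/2 0; 0 1] + [58.2500 114.8750; 114.8750 226.5625] = [58.7500 114.8750; 114.8750 227.5625]
BᵀPA = [-34.0000 -84.1250; -67.0000 -165.9375]
K = S⁻¹·BᵀPA = [-0.2341 -0.4717; -0.1763 -0.4911]
A−BK = [-0.1732 0.0923; -1.5015 0.7083]
AᵀP(A−BK) = [0.2319 0.0600; 0.0600 0.3925]
P' = Q + AᵀP(A−BK) = [4.4819 1.5600; 1.5600 9.3925]
tr(P') = 13.8743

-0.2341 -0.4717 -0.1763 -0.4911


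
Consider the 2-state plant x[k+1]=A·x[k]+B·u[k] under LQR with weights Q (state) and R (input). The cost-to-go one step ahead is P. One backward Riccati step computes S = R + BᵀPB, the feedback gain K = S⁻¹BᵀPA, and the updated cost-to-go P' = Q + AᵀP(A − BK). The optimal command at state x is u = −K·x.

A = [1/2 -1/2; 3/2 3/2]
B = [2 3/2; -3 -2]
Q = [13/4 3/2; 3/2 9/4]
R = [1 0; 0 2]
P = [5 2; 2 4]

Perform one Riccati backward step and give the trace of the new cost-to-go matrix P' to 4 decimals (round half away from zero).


16.7023

BᵀP = [4.0000 -8.0000; 3.5000 -5.0000]
S = R + BᵀPB = [1 0; 0 2] + [32.0000 22.0000; 22.0000 15.2500] = [33.0000 22.0000; 22.0000 17.2500]
BᵀPA = [-10.0000 -14.0000; -5.7500 -9.2500]
K = S⁻¹·BᵀPA = [-0.5396 -0.4457; 0.3548 0.0323]
A−BK = [1.0469 0.3431; 0.5909 0.2273]
AᵀP(A−BK) = [9.8944 3.4780; 3.4780 1.3079]
P' = Q + AᵀP(A−BK) = [13.1444 4.9780; 4.9780 3.5579]
tr(P') = 16.7023
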